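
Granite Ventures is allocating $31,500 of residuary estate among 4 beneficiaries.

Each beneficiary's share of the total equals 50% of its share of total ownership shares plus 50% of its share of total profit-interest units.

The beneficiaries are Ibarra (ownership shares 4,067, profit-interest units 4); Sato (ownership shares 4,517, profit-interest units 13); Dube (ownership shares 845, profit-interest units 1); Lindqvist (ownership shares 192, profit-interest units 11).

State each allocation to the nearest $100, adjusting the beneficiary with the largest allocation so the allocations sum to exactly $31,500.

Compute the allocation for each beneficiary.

Totals — ownership shares 9,621, profit-interest units 29.
Combined weights (50% ownership shares + 50% profit-interest units): Ibarra 0.2803; Sato 0.4589; Dube 0.0612; Lindqvist 0.1996.
Pro-rata amounts: Ibarra 8,830.27; Sato 14,454.87; Dube 1,926.41; Lindqvist 6,288.45.
Rounded to nearest $100: Ibarra $8,800; Sato $14,500; Dube $1,900; Lindqvist $6,300. Sum = $31,500.
Sum already equals the total — no adjustment.

Ibarra: $8,800 · Sato: $14,500 · Dube: $1,900 · Lindqvist: $6,300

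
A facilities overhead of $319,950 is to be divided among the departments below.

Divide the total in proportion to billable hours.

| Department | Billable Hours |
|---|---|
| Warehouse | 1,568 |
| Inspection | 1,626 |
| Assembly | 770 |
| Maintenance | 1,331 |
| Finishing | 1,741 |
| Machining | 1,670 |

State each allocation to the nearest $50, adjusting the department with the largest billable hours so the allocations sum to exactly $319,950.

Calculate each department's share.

Warehouse: $57,600; Inspection: $59,750; Assembly: $28,300; Maintenance: $48,900; Finishing: $64,050; Machining: $61,350

Sum of billable hours: 1,568 + 1,626 + 770 + 1,331 + 1,741 + 1,670 = 8,706.
Pro-rata amounts: Warehouse 57,624.81; Inspection 59,756.34; Assembly 28,297.90; Maintenance 48,914.94; Finishing 63,982.65; Machining 61,373.36.
Rounded to nearest $50: Warehouse $57,600; Inspection $59,750; Assembly $28,300; Maintenance $48,900; Finishing $64,000; Machining $61,350. Sum = $319,900.
Difference $319,950 − $319,900 = +$50 applied to largest billable hours (Finishing): Finishing becomes $64,050.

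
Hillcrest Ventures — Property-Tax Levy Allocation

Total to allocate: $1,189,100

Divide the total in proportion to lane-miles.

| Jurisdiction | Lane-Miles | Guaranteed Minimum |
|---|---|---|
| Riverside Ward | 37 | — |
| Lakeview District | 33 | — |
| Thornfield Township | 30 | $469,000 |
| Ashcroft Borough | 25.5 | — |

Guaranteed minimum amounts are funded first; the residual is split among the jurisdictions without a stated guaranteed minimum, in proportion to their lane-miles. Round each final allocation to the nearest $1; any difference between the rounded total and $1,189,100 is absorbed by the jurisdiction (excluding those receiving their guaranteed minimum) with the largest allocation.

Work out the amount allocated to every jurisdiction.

Minimums first: Thornfield Township $469,000. Balance $720,100.
Balance split over remaining lane-miles 95.5: Riverside Ward 278,991.62 → $278,992; Lakeview District 248,830.37 → $248,830; Ashcroft Borough 192,278.01 → $192,278.

Riverside Ward: $278,992; Lakeview District: $248,830; Thornfield Township: $469,000; Ashcroft Borough: $192,278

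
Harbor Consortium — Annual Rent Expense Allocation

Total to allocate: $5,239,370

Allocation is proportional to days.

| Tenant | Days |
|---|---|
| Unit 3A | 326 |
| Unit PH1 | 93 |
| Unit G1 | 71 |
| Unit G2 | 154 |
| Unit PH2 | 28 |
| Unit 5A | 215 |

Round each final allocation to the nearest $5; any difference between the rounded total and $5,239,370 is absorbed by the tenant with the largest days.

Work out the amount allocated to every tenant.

Combined days = 887.
Unrounded shares: Unit 3A 326/887 × $5,239,370 = 1,925,630.91; Unit PH1 93/887 × $5,239,370 = 549,336.43; Unit G1 71/887 × $5,239,370 = 419,385.87; Unit G2 154/887 × $5,239,370 = 909,653.87; Unit PH2 28/887 × $5,239,370 = 165,391.61; Unit 5A 215/887 × $5,239,370 = 1,269,971.31.
Rounded to nearest $5: Unit 3A $1,925,630; Unit PH1 $549,335; Unit G1 $419,385; Unit G2 $909,655; Unit PH2 $165,390; Unit 5A $1,269,970. Sum = $5,239,365.
Difference $5,239,370 − $5,239,365 = +$5 applied to largest days (Unit 3A): Unit 3A becomes $1,925,635.

Unit 3A: $1,925,635 · Unit PH1: $549,335 · Unit G1: $419,385 · Unit G2: $909,655 · Unit PH2: $165,390 · Unit 5A: $1,269,970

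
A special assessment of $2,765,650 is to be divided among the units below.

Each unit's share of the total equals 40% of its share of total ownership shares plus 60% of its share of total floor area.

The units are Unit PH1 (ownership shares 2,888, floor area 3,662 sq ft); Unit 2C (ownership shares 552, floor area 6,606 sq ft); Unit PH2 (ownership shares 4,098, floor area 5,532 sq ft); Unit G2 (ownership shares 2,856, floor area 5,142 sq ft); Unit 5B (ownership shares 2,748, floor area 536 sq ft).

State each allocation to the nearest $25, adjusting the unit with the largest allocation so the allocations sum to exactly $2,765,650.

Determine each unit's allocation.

Unit PH1: $526,025 · Unit 2C: $556,850 · Unit PH2: $772,375 · Unit G2: $637,675 · Unit 5B: $272,725

Ownership shares total 13,142; floor area total 21,478.
Blended shares (40% ownership shares + 60% floor area): Unit PH1 0.1902; Unit 2C 0.2013; Unit PH2 0.2793; Unit G2 0.2306; Unit 5B 0.0986.
Raw shares: Unit PH1 526,030.54; Unit 2C 556,845.42; Unit PH2 772,361.42; Unit G2 637,681.64; Unit 5B 272,730.98.
At nearest $25: Unit PH1 $526,025; Unit 2C $556,850; Unit PH2 $772,350; Unit G2 $637,675; Unit 5B $272,725. Sum = $2,765,625.
Difference $2,765,650 − $2,765,625 = +$25 applied to largest allocation (Unit PH2): Unit PH2 becomes $772,375.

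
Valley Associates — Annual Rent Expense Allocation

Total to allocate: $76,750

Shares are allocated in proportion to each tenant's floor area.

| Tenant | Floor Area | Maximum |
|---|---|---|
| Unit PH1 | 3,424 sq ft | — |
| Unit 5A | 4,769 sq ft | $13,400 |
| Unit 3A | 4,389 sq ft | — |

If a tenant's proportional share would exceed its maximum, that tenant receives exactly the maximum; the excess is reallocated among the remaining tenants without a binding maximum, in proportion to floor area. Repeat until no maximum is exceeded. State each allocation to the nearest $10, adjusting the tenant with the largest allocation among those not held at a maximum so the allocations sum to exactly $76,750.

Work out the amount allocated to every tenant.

Total floor area = 12,582.
Pro-rata shares before constraints: Unit PH1 20,886.35; Unit 5A 29,090.82; Unit 3A 26,772.83.
Held at cap: Unit 5A ($13,400); remaining pool $63,350 reallocated over remaining floor area 7,813.
Remaining shares: Unit PH1 27,762.75 → $27,760; Unit 3A 35,587.25 → $35,590.

Unit PH1: $27,760 · Unit 5A: $13,400 · Unit 3A: $35,590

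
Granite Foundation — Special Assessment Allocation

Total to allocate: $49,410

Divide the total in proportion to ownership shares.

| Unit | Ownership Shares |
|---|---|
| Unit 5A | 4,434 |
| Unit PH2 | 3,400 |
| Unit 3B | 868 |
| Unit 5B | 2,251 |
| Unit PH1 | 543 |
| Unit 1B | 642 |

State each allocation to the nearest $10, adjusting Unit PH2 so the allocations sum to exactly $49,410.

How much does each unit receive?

Unit 5A: $18,050; Unit PH2: $13,850; Unit 3B: $3,530; Unit 5B: $9,160; Unit PH1: $2,210; Unit 1B: $2,610

Combined ownership shares = 12,138.
Pro-rata amounts: Unit 5A 4,434/12,138 × $49,410 = 18,049.43; Unit PH2 3,400/12,138 × $49,410 = 13,840.34; Unit 3B 868/12,138 × $49,410 = 3,533.36; Unit 5B 2,251/12,138 × $49,410 = 9,163.12; Unit PH1 543/12,138 × $49,410 = 2,210.38; Unit 1B 642/12,138 × $49,410 = 2,613.38.
At nearest $10: Unit 5A $18,050; Unit PH2 $13,840; Unit 3B $3,530; Unit 5B $9,160; Unit PH1 $2,210; Unit 1B $2,610. Sum = $49,400.
Difference $49,410 − $49,400 = +$10 applied to Unit PH2: Unit PH2 becomes $13,850.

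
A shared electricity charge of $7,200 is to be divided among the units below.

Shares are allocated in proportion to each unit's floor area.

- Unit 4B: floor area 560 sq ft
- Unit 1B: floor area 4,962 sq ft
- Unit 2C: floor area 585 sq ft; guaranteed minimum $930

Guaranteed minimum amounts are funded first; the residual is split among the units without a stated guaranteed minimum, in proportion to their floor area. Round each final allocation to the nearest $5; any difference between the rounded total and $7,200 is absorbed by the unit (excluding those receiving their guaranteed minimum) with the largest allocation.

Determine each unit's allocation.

Fund the minimums — Unit 2C $930. Residual $6,270.
Residual split over remaining floor area 5,522: Unit 4B 635.86 → $635; Unit 1B 5,634.14 → $5,635.

Unit 4B: $635 · Unit 1B: $5,635 · Unit 2C: $930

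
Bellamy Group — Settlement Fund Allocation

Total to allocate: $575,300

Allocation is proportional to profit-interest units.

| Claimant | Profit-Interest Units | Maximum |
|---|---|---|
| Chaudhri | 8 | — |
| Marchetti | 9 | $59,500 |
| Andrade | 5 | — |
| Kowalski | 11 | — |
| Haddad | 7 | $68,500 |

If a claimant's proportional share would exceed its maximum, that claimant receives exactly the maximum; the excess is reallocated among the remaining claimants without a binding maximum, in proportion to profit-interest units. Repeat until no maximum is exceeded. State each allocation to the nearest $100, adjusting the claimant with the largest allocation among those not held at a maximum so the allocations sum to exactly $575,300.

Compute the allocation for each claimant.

Profit-interest units total: 40.
Pro-rata shares before constraints: Chaudhri 115,060.00; Marchetti 129,442.50; Andrade 71,912.50; Kowalski 158,207.50; Haddad 100,677.50.
Held at cap: Marchetti ($59,500), Haddad ($68,500); residual $447,300 reallocated over remaining profit-interest units 24.
Redistributed shares: Chaudhri 149,100.00 → $149,100; Andrade 93,187.50 → $93,200; Kowalski 205,012.50 → $205,000.

Chaudhri: $149,100; Marchetti: $59,500; Andrade: $93,200; Kowalski: $205,000; Haddad: $68,500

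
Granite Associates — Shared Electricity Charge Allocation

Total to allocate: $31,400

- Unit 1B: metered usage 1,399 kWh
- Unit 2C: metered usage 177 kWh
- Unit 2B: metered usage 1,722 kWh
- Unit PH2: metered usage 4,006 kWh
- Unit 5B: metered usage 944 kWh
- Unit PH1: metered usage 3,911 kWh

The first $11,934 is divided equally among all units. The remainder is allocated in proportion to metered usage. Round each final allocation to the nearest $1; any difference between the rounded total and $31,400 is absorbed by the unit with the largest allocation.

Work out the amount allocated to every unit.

First tranche $11,934 split equally: $1,989 each.
Remainder $19,466 by metered usage (total 12,159): Unit 1B 2,239.73 → $2,240; Unit 2C 283.37 → $283; Unit 2B 2,756.84 → $2,757; Unit PH2 6,413.42 → $6,413; Unit 5B 1,511.30 → $1,511; Unit PH1 6,261.33 → $6,261.
Rounding difference +$1 on remainder applied to Unit PH2.
Totals: Unit 1B $1,989 + $2,240 = $4,229; Unit 2C $1,989 + $283 = $2,272; Unit 2B $1,989 + $2,757 = $4,746; Unit PH2 $1,989 + $6,414 = $8,403; Unit 5B $1,989 + $1,511 = $3,500; Unit PH1 $1,989 + $6,261 = $8,250.

Unit 1B: $4,229 | Unit 2C: $2,272 | Unit 2B: $4,746 | Unit PH2: $8,403 | Unit 5B: $3,500 | Unit PH1: $8,250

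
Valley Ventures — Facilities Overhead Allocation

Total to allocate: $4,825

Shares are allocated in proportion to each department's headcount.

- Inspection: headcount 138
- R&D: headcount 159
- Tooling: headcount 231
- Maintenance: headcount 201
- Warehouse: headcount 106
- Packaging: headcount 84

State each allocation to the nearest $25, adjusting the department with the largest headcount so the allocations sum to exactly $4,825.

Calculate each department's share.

Inspection: $725; R&D: $825; Tooling: $1,225; Maintenance: $1,050; Warehouse: $550; Packaging: $450

Headcount total: 138 + 159 + 231 + 201 + 106 + 84 = 919.
Raw shares: Inspection 724.54; R&D 834.79; Tooling 1,212.81; Maintenance 1,055.30; Warehouse 556.53; Packaging 441.02.
After rounding ($25): Inspection $725; R&D $825; Tooling $1,225; Maintenance $1,050; Warehouse $550; Packaging $450. Sum = $4,825.
Rounded total matches; no reconciliation needed.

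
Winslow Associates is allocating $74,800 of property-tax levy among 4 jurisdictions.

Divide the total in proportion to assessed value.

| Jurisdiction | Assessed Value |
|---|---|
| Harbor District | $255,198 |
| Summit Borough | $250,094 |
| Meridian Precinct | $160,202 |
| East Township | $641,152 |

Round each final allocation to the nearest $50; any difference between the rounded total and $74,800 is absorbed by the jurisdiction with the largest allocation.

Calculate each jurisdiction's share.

Harbor District: $14,600 | Summit Borough: $14,300 | Meridian Precinct: $9,150 | East Township: $36,750

Assessed value total: 1,306,646.
Raw shares: Harbor District 255,198/1,306,646 × $74,800 = 14,609.01; Summit Borough 250,094/1,306,646 × $74,800 = 14,316.83; Meridian Precinct 160,202/1,306,646 × $74,800 = 9,170.89; East Township 641,152/1,306,646 × $74,800 = 36,703.26.
Rounded to nearest $50: Harbor District $14,600; Summit Borough $14,300; Meridian Precinct $9,150; East Township $36,700. Sum = $74,750.
Difference $74,800 − $74,750 = +$50 applied to largest allocation (East Township): East Township becomes $36,750.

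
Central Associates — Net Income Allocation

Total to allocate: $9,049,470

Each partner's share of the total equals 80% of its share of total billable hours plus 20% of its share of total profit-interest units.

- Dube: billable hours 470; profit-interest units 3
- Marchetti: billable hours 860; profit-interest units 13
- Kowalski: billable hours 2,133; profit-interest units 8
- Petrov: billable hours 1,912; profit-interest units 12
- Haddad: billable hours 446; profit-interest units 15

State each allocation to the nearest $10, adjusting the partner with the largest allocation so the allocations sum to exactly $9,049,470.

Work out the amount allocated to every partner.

Dube: $691,000 · Marchetti: $1,530,930 · Kowalski: $2,936,720 · Petrov: $2,803,810 · Haddad: $1,087,010

Totals — billable hours 5,821, profit-interest units 51.
Composite weights (80% billable hours + 20% profit-interest units): Dube 0.0764; Marchetti 0.1692; Kowalski 0.3245; Petrov 0.3098; Haddad 0.1201.
Pro-rata amounts: Dube 691,003.22; Marchetti 1,530,927.28; Kowalski 2,936,716.42; Petrov 2,803,811.25; Haddad 1,087,011.83.
Rounded to nearest $10: Dube $691,000; Marchetti $1,530,930; Kowalski $2,936,720; Petrov $2,803,810; Haddad $1,087,010. Sum = $9,049,470.
Sum already equals the total — no adjustment.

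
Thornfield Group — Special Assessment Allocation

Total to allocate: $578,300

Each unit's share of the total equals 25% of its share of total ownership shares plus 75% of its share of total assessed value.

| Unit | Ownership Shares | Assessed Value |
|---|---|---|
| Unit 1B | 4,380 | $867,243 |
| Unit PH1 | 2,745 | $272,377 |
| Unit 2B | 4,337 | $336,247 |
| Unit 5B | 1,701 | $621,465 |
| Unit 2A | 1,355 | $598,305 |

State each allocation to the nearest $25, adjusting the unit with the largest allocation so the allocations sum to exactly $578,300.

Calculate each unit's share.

Unit 1B: $183,175 · Unit PH1: $71,150 · Unit 2B: $97,300 · Unit 5B: $116,925 · Unit 2A: $109,750

Totals — ownership shares 14,518, assessed value 2,695,637.
Blended shares (25% ownership shares + 75% assessed value): Unit 1B 0.3167; Unit PH1 0.1231; Unit 2B 0.1682; Unit 5B 0.2022; Unit 2A 0.1898.
Raw shares: Unit 1B 183,155.91; Unit PH1 71,160.77; Unit 2B 97,291.04; Unit 5B 116,932.14; Unit 2A 109,760.14.
After rounding ($25): Unit 1B $183,150; Unit PH1 $71,150; Unit 2B $97,300; Unit 5B $116,925; Unit 2A $109,750. Sum = $578,275.
Difference $578,300 − $578,275 = +$25 applied to largest allocation (Unit 1B): Unit 1B becomes $183,175.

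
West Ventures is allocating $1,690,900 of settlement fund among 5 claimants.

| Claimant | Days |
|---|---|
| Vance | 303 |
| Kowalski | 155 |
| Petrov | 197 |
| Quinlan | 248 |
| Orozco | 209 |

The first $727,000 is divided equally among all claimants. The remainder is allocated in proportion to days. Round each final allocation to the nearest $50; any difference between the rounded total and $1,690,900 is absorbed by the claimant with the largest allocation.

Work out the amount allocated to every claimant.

$727,000 shared equally gives $145,400 per claimant.
Remainder $963,900 by days (total 1,112): Vance 262,645.41 → $262,650; Kowalski 134,356.56 → $134,350; Petrov 170,762.86 → $170,750; Quinlan 214,970.50 → $214,950; Orozco 181,164.66 → $181,150.
Rounding difference +$50 on remainder applied to Vance.
Totals: Vance $145,400 + $262,700 = $408,100; Kowalski $145,400 + $134,350 = $279,750; Petrov $145,400 + $170,750 = $316,150; Quinlan $145,400 + $214,950 = $360,350; Orozco $145,400 + $181,150 = $326,550.

Vance: $408,100 · Kowalski: $279,750 · Petrov: $316,150 · Quinlan: $360,350 · Orozco: $326,550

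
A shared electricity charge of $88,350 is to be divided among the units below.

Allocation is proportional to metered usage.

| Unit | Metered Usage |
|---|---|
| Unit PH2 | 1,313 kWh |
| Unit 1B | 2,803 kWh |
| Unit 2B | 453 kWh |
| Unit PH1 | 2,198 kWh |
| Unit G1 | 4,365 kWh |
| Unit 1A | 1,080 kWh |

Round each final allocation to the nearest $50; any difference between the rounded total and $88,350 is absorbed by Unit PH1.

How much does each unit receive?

Unit PH2: $9,500 | Unit 1B: $20,300 | Unit 2B: $3,300 | Unit PH1: $15,850 | Unit G1: $31,600 | Unit 1A: $7,800

Combined metered usage = 12,212.
Proportional shares: Unit PH2 1,313/12,212 × $88,350 = 9,499.14; Unit 1B 2,803/12,212 × $88,350 = 20,278.83; Unit 2B 453/12,212 × $88,350 = 3,277.31; Unit PH1 2,198/12,212 × $88,350 = 15,901.84; Unit G1 4,365/12,212 × $88,350 = 31,579.41; Unit 1A 1,080/12,212 × $88,350 = 7,813.46.
After rounding ($50): Unit PH2 $9,500; Unit 1B $20,300; Unit 2B $3,300; Unit PH1 $15,900; Unit G1 $31,600; Unit 1A $7,800. Sum = $88,400.
Difference $88,350 − $88,400 = −$50 applied to Unit PH1: Unit PH1 becomes $15,850.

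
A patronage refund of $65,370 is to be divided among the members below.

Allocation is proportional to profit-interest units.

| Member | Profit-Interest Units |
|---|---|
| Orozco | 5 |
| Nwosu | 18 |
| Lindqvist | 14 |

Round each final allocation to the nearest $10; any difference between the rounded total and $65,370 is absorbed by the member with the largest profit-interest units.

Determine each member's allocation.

Combined profit-interest units = 5 + 18 + 14 = 37.
Unrounded shares: Orozco 8,833.78; Nwosu 31,801.62; Lindqvist 24,734.59.
After rounding ($10): Orozco $8,830; Nwosu $31,800; Lindqvist $24,730. Sum = $65,360.
Difference $65,370 − $65,360 = +$10 applied to largest profit-interest units (Nwosu): Nwosu becomes $31,810.

Orozco: $8,830; Nwosu: $31,810; Lindqvist: $24,730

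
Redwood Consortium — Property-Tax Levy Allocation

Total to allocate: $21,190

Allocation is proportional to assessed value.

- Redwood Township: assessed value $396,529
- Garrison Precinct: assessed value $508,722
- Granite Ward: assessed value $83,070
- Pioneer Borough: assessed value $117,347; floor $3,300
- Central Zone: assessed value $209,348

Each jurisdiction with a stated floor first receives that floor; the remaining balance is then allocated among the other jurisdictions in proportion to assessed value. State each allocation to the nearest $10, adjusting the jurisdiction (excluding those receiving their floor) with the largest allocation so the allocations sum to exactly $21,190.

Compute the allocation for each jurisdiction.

Minimums first: Pioneer Borough $3,300. Balance $17,890.
Balance split over remaining assessed value 1,197,669: Redwood Township 5,923.09 → $5,920; Garrison Precinct 7,598.96 → $7,600; Granite Ward 1,240.85 → $1,240; Central Zone 3,127.10 → $3,130.

Redwood Township: $5,920 · Garrison Precinct: $7,600 · Granite Ward: $1,240 · Pioneer Borough: $3,300 · Central Zone: $3,130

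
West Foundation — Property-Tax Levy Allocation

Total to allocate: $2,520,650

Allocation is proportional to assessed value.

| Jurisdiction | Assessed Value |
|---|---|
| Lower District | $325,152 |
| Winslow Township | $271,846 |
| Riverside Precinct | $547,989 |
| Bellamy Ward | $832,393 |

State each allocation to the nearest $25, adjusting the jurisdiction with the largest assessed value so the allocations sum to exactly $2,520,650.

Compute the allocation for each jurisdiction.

Total assessed value = 1,977,380.
Raw shares: Lower District 325,152/1,977,380 × $2,520,650 = 414,485.02; Winslow Township 271,846/1,977,380 × $2,520,650 = 346,533.61; Riverside Precinct 547,989/1,977,380 × $2,520,650 = 698,544.78; Bellamy Ward 832,393/1,977,380 × $2,520,650 = 1,061,086.60.
At nearest $25: Lower District $414,475; Winslow Township $346,525; Riverside Precinct $698,550; Bellamy Ward $1,061,075. Sum = $2,520,625.
Difference $2,520,650 − $2,520,625 = +$25 applied to largest assessed value (Bellamy Ward): Bellamy Ward becomes $1,061,100.

Lower District: $414,475 · Winslow Township: $346,525 · Riverside Precinct: $698,550 · Bellamy Ward: $1,061,100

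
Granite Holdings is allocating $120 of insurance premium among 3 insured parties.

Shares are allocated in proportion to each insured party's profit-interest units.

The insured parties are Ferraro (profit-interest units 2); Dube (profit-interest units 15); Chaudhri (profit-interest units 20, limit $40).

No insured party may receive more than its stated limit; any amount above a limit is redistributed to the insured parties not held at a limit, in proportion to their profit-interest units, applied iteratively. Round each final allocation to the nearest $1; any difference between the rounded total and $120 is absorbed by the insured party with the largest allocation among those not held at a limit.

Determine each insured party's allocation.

Profit-interest units total: 37.
Proportional shares (ignoring caps): Ferraro 6.49; Dube 48.65; Chaudhri 64.86.
Cap binds for Chaudhri ($40); remaining pool $80 reallocated over remaining profit-interest units 17.
Redistributed shares: Ferraro 9.41 → $9; Dube 70.59 → $71.

Ferraro: $9 · Dube: $71 · Chaudhri: $40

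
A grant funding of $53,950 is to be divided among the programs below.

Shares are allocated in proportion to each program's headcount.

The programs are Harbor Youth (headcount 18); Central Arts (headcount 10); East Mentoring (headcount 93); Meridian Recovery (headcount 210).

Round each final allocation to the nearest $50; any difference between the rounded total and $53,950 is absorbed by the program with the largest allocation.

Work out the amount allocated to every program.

Headcount total: 331.
Unrounded shares: Harbor Youth 18/331 × $53,950 = 2,933.84; Central Arts 10/331 × $53,950 = 1,629.91; East Mentoring 93/331 × $53,950 = 15,158.16; Meridian Recovery 210/331 × $53,950 = 34,228.10.
At nearest $50: Harbor Youth $2,950; Central Arts $1,650; East Mentoring $15,150; Meridian Recovery $34,250. Sum = $54,000.
Difference $53,950 − $54,000 = −$50 applied to largest allocation (Meridian Recovery): Meridian Recovery becomes $34,200.

Harbor Youth: $2,950 · Central Arts: $1,650 · East Mentoring: $15,150 · Meridian Recovery: $34,200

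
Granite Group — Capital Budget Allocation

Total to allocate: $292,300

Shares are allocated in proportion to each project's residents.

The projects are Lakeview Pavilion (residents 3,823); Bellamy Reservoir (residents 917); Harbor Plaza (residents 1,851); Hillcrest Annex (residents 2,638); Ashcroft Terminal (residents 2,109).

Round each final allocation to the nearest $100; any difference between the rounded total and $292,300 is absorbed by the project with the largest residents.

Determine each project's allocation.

Lakeview Pavilion: $98,600 | Bellamy Reservoir: $23,600 | Harbor Plaza: $47,700 | Hillcrest Annex: $68,000 | Ashcroft Terminal: $54,400

Combined residents = 3,823 + 917 + 1,851 + 2,638 + 2,109 = 11,338.
Unrounded shares: Lakeview Pavilion 98,559.08; Bellamy Reservoir 23,640.77; Harbor Plaza 47,719.82; Hillcrest Annex 68,009.12; Ashcroft Terminal 54,371.20.
After rounding ($100): Lakeview Pavilion $98,600; Bellamy Reservoir $23,600; Harbor Plaza $47,700; Hillcrest Annex $68,000; Ashcroft Terminal $54,400. Sum = $292,300.
No rounding difference to absorb.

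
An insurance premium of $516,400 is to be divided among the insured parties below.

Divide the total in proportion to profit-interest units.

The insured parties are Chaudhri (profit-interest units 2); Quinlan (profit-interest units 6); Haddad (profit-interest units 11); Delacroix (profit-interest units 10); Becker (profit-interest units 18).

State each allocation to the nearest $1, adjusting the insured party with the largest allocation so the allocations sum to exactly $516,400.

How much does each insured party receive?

Sum of profit-interest units: 47.
Raw shares: Chaudhri 2/47 × $516,400 = 21,974.47; Quinlan 6/47 × $516,400 = 65,923.40; Haddad 11/47 × $516,400 = 120,859.57; Delacroix 10/47 × $516,400 = 109,872.34; Becker 18/47 × $516,400 = 197,770.21.
After rounding ($1): Chaudhri $21,974; Quinlan $65,923; Haddad $120,860; Delacroix $109,872; Becker $197,770. Sum = $516,399.
Difference $516,400 − $516,399 = +$1 applied to largest allocation (Becker): Becker becomes $197,771.

Chaudhri: $21,974 | Quinlan: $65,923 | Haddad: $120,860 | Delacroix: $109,872 | Becker: $197,771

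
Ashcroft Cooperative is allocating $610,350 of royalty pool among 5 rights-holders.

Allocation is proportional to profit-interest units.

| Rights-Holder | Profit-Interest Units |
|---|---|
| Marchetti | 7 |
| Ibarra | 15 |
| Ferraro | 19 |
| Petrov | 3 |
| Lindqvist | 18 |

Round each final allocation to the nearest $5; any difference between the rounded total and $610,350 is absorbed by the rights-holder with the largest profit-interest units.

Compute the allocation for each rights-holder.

Marchetti: $68,910 | Ibarra: $147,665 | Ferraro: $187,040 | Petrov: $29,535 | Lindqvist: $177,200

Profit-interest units total: 62.
Unrounded shares: Marchetti 7/62 × $610,350 = 68,910.48; Ibarra 15/62 × $610,350 = 147,665.32; Ferraro 19/62 × $610,350 = 187,042.74; Petrov 3/62 × $610,350 = 29,533.06; Lindqvist 18/62 × $610,350 = 177,198.39.
At nearest $5: Marchetti $68,910; Ibarra $147,665; Ferraro $187,045; Petrov $29,535; Lindqvist $177,200. Sum = $610,355.
Difference $610,350 − $610,355 = −$5 applied to largest profit-interest units (Ferraro): Ferraro becomes $187,040.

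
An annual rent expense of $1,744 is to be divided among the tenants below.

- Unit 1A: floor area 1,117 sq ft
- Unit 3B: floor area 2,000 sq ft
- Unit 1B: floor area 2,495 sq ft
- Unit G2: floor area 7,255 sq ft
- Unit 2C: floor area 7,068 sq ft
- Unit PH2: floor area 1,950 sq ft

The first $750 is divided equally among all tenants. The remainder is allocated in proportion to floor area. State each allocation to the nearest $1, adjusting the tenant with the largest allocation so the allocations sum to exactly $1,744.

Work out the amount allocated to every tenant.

Equal tier: $750 ÷ 6 = $125 apiece.
Remainder $994 by floor area (total 21,885): Unit 1A 50.73 → $51; Unit 3B 90.84 → $91; Unit 1B 113.32 → $113; Unit G2 329.52 → $330; Unit 2C 321.02 → $321; Unit PH2 88.57 → $89.
Rounding difference −$1 on remainder applied to Unit G2.
Totals: Unit 1A $125 + $51 = $176; Unit 3B $125 + $91 = $216; Unit 1B $125 + $113 = $238; Unit G2 $125 + $329 = $454; Unit 2C $125 + $321 = $446; Unit PH2 $125 + $89 = $214.

Unit 1A: $176 | Unit 3B: $216 | Unit 1B: $238 | Unit G2: $454 | Unit 2C: $446 | Unit PH2: $214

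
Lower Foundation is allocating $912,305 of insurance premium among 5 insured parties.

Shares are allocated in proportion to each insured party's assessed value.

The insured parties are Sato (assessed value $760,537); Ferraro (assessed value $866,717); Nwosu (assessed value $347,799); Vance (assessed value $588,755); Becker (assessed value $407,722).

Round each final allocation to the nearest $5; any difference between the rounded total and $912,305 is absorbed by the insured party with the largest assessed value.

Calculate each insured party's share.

Sato: $233,495; Ferraro: $266,100; Nwosu: $106,780; Vance: $180,755; Becker: $125,175

Assessed value total: 760,537 + 866,717 + 347,799 + 588,755 + 407,722 = 2,971,530.
Pro-rata amounts: Sato 233,496.45; Ferraro 266,095.33; Nwosu 106,779.59; Vance 180,756.76; Becker 125,176.87.
At nearest $5: Sato $233,495; Ferraro $266,095; Nwosu $106,780; Vance $180,755; Becker $125,175. Sum = $912,300.
Difference $912,305 − $912,300 = +$5 applied to largest assessed value (Ferraro): Ferraro becomes $266,100.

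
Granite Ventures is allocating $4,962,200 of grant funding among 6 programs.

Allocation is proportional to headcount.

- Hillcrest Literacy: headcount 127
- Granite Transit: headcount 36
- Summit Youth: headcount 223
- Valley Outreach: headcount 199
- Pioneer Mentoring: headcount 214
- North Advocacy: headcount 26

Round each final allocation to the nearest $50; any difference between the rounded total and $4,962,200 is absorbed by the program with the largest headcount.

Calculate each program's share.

Hillcrest Literacy: $763,900 | Granite Transit: $216,550 | Summit Youth: $1,341,250 | Valley Outreach: $1,196,950 | Pioneer Mentoring: $1,287,150 | North Advocacy: $156,400

Total headcount = 825.
Raw shares: Hillcrest Literacy 127/825 × $4,962,200 = 763,878.06; Granite Transit 36/825 × $4,962,200 = 216,532.36; Summit Youth 223/825 × $4,962,200 = 1,341,297.70; Valley Outreach 199/825 × $4,962,200 = 1,196,942.79; Pioneer Mentoring 214/825 × $4,962,200 = 1,287,164.61; North Advocacy 26/825 × $4,962,200 = 156,384.48.
After rounding ($50): Hillcrest Literacy $763,900; Granite Transit $216,550; Summit Youth $1,341,300; Valley Outreach $1,196,950; Pioneer Mentoring $1,287,150; North Advocacy $156,400. Sum = $4,962,250.
Difference $4,962,200 − $4,962,250 = −$50 applied to largest headcount (Summit Youth): Summit Youth becomes $1,341,250.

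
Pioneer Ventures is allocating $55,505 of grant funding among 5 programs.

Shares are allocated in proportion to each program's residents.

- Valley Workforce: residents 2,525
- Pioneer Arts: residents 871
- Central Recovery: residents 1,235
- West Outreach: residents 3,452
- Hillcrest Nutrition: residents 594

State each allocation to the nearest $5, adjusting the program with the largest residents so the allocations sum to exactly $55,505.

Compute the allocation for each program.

Valley Workforce: $16,150 · Pioneer Arts: $5,570 · Central Recovery: $7,900 · West Outreach: $22,085 · Hillcrest Nutrition: $3,800

Sum of residents: 2,525 + 871 + 1,235 + 3,452 + 594 = 8,677.
Raw shares: Valley Workforce 16,151.91; Pioneer Arts 5,571.61; Central Recovery 7,900.04; West Outreach 22,081.74; Hillcrest Nutrition 3,799.70.
At nearest $5: Valley Workforce $16,150; Pioneer Arts $5,570; Central Recovery $7,900; West Outreach $22,080; Hillcrest Nutrition $3,800. Sum = $55,500.
Difference $55,505 − $55,500 = +$5 applied to largest residents (West Outreach): West Outreach becomes $22,085.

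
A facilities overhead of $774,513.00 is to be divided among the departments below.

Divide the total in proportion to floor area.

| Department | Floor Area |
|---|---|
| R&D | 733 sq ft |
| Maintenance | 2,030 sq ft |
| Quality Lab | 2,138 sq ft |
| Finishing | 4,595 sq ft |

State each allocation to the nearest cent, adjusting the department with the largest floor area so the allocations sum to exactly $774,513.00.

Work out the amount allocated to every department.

Floor area total: 733 + 2,030 + 2,138 + 4,595 = 9,496.
Proportional shares: R&D 59,784.9651; Maintenance 165,570.9130; Quality Lab 174,379.6118; Finishing 374,777.5100.
After rounding (cent): R&D $59,784.97; Maintenance $165,570.91; Quality Lab $174,379.61; Finishing $374,777.51. Sum = $774,513.00.
Sum already equals the total — no adjustment.

R&D: $59,784.97; Maintenance: $165,570.91; Quality Lab: $174,379.61; Finishing: $374,777.51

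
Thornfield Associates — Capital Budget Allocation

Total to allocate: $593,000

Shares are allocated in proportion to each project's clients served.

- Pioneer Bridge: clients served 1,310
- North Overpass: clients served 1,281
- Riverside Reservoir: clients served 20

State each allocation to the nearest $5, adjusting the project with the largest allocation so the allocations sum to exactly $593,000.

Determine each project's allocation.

Pioneer Bridge: $297,525 | North Overpass: $290,935 | Riverside Reservoir: $4,540

Combined clients served = 2,611.
Proportional shares: Pioneer Bridge 1,310/2,611 × $593,000 = 297,522.02; North Overpass 1,281/2,611 × $593,000 = 290,935.66; Riverside Reservoir 20/2,611 × $593,000 = 4,542.32.
At nearest $5: Pioneer Bridge $297,520; North Overpass $290,935; Riverside Reservoir $4,540. Sum = $592,995.
Difference $593,000 − $592,995 = +$5 applied to largest allocation (Pioneer Bridge): Pioneer Bridge becomes $297,525.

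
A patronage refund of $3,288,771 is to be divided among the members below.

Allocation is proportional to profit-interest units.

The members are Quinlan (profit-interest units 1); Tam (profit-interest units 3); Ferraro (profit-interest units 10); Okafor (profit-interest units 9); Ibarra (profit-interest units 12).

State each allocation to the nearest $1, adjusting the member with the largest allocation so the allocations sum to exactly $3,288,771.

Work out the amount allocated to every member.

Quinlan: $93,965 | Tam: $281,895 | Ferraro: $939,649 | Okafor: $845,684 | Ibarra: $1,127,578

Sum of profit-interest units: 35.
Proportional shares: Quinlan 1/35 × $3,288,771 = 93,964.89; Tam 3/35 × $3,288,771 = 281,894.66; Ferraro 10/35 × $3,288,771 = 939,648.86; Okafor 9/35 × $3,288,771 = 845,683.97; Ibarra 12/35 × $3,288,771 = 1,127,578.63.
At nearest $1: Quinlan $93,965; Tam $281,895; Ferraro $939,649; Okafor $845,684; Ibarra $1,127,579. Sum = $3,288,772.
Difference $3,288,771 − $3,288,772 = −$1 applied to largest allocation (Ibarra): Ibarra becomes $1,127,578.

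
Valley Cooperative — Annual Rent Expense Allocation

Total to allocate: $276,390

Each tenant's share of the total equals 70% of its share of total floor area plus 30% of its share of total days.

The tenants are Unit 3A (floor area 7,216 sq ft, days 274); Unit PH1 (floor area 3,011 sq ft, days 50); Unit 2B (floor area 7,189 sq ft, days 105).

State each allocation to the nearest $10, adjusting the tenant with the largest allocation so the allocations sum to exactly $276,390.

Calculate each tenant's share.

Unit 3A: $133,120 | Unit PH1: $43,110 | Unit 2B: $100,160

Floor area total 17,416; days total 429.
Combined weights (70% floor area + 30% days): Unit 3A 0.4816; Unit PH1 0.1560; Unit 2B 0.3624.
Proportional shares: Unit 3A 133,120.63; Unit PH1 43,112.95; Unit 2B 100,156.42.
At nearest $10: Unit 3A $133,120; Unit PH1 $43,110; Unit 2B $100,160. Sum = $276,390.
Rounded total matches; no reconciliation needed.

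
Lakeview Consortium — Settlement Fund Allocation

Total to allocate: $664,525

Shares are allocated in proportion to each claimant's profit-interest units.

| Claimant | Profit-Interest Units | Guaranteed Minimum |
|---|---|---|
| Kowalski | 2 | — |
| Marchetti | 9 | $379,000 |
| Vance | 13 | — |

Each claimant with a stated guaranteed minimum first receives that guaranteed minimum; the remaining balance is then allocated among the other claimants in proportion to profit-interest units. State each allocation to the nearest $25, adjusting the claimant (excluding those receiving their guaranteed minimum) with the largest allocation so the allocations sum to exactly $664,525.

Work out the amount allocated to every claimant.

Fund the minimums — Marchetti $379,000. Remaining pool $285,525.
Remaining pool split over remaining profit-interest units 15: Kowalski 38,070.00 → $38,075; Vance 247,455.00 → $247,450.

Kowalski: $38,075 | Marchetti: $379,000 | Vance: $247,450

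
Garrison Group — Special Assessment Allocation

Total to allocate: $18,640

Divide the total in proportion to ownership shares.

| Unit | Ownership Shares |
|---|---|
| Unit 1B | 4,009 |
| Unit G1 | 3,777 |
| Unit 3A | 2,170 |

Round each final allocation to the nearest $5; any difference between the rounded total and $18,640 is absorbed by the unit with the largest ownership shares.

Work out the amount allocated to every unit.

Total ownership shares = 4,009 + 3,777 + 2,170 = 9,956.
Unrounded shares: Unit 1B 7,505.80; Unit G1 7,071.44; Unit 3A 4,062.76.
After rounding ($5): Unit 1B $7,505; Unit G1 $7,070; Unit 3A $4,065. Sum = $18,640.
No rounding difference to absorb.

Unit 1B: $7,505 | Unit G1: $7,070 | Unit 3A: $4,065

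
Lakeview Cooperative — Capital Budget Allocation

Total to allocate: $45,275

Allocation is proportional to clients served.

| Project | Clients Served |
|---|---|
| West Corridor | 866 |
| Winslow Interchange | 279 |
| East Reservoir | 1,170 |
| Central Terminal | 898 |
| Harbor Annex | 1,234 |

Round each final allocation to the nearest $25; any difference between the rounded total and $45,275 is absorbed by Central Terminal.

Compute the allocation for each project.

West Corridor: $8,825 · Winslow Interchange: $2,850 · East Reservoir: $11,900 · Central Terminal: $9,125 · Harbor Annex: $12,575

Sum of clients served: 4,447.
Raw shares: West Corridor 866/4,447 × $45,275 = 8,816.76; Winslow Interchange 279/4,447 × $45,275 = 2,840.50; East Reservoir 1,170/4,447 × $45,275 = 11,911.79; Central Terminal 898/4,447 × $45,275 = 9,142.56; Harbor Annex 1,234/4,447 × $45,275 = 12,563.38.
At nearest $25: West Corridor $8,825; Winslow Interchange $2,850; East Reservoir $11,900; Central Terminal $9,150; Harbor Annex $12,575. Sum = $45,300.
Difference $45,275 − $45,300 = −$25 applied to Central Terminal: Central Terminal becomes $9,125.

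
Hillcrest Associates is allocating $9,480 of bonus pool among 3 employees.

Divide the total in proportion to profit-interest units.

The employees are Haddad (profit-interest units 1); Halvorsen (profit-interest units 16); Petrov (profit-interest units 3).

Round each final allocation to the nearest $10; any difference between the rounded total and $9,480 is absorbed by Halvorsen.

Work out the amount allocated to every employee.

Haddad: $470 | Halvorsen: $7,590 | Petrov: $1,420

Profit-interest units total: 20.
Pro-rata amounts: Haddad 1/20 × $9,480 = 474.00; Halvorsen 16/20 × $9,480 = 7,584.00; Petrov 3/20 × $9,480 = 1,422.00.
After rounding ($10): Haddad $470; Halvorsen $7,580; Petrov $1,420. Sum = $9,470.
Difference $9,480 − $9,470 = +$10 applied to Halvorsen: Halvorsen becomes $7,590.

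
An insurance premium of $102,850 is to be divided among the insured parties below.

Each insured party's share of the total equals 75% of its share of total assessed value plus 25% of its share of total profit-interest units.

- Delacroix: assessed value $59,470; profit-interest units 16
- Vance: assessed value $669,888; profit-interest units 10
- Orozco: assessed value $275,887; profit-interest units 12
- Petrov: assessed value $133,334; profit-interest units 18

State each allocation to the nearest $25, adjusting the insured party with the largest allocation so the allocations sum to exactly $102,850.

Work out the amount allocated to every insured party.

Assessed value total 1,138,579; profit-interest units total 56.
Combined weights (75% assessed value + 25% profit-interest units): Delacroix 0.1106; Vance 0.4859; Orozco 0.2353; Petrov 0.1682.
Unrounded shares: Delacroix 11,375.46; Vance 49,975.71; Orozco 24,200.87; Petrov 17,297.97.
After rounding ($25): Delacroix $11,375; Vance $49,975; Orozco $24,200; Petrov $17,300. Sum = $102,850.
Sum already equals the total — no adjustment.

Delacroix: $11,375; Vance: $49,975; Orozco: $24,200; Petrov: $17,300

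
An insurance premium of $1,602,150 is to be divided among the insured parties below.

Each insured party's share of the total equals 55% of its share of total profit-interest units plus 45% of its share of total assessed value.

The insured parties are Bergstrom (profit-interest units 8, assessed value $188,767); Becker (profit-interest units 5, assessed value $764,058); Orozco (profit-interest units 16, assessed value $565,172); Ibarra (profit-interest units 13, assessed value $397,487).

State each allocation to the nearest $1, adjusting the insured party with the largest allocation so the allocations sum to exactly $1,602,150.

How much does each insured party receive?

Profit-interest units total 42; assessed value total 1,915,484.
Combined weights (55% profit-interest units + 45% assessed value): Bergstrom 0.1491; Becker 0.2450; Orozco 0.3423; Ibarra 0.2636.
Raw shares: Bergstrom 238,894.15; Becker 392,485.86; Orozco 548,413.21; Ibarra 422,356.78.
After rounding ($1): Bergstrom $238,894; Becker $392,486; Orozco $548,413; Ibarra $422,357. Sum = $1,602,150.
Rounded total matches; no reconciliation needed.

Bergstrom: $238,894 | Becker: $392,486 | Orozco: $548,413 | Ibarra: $422,357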